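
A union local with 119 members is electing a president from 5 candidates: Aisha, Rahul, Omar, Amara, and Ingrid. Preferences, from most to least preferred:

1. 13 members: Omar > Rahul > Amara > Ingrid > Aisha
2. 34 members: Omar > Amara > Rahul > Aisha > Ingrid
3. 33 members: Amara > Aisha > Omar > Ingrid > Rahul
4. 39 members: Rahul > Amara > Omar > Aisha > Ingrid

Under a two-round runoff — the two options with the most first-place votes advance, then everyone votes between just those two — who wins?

Omar

Round 1 first-place votes: Aisha 0, Rahul 39, Omar 47, Amara 33, Ingrid 0.
Omar and Rahul advance.
Runoff: Omar is preferred to Rahul by 80 voters; Rahul by 39.
Omar wins the runoff.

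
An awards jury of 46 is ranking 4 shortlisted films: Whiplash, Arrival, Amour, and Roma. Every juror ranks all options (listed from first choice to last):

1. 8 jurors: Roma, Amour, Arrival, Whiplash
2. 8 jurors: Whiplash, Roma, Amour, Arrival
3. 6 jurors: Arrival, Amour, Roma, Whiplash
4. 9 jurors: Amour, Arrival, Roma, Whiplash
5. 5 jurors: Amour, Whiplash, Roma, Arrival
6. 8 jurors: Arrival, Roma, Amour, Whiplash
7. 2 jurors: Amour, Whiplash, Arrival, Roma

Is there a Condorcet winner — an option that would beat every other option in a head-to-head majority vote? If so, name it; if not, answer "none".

Checking pairwise contests:
Arrival beats Whiplash 31–15.
Amour beats Arrival 32–14.
Roma beats Amour 24–22.
Arrival beats Roma 25–21.
Every option loses at least one head-to-head, so there is no Condorcet winner.

none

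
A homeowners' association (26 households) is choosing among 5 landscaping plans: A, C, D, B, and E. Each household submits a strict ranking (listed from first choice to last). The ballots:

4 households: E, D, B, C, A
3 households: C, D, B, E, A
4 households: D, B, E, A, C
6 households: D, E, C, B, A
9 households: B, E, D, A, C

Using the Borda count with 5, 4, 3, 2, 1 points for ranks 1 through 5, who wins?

D

A: 4·1 + 3·1 + 4·2 + 6·1 + 9·2 = 39
C: 4·2 + 3·5 + 4·1 + 6·3 + 9·1 = 54
D: 4·4 + 3·4 + 4·5 + 6·5 + 9·3 = 105
B: 4·3 + 3·3 + 4·4 + 6·2 + 9·5 = 94
E: 4·5 + 3·2 + 4·3 + 6·4 + 9·4 = 98
D has the highest Borda score (105).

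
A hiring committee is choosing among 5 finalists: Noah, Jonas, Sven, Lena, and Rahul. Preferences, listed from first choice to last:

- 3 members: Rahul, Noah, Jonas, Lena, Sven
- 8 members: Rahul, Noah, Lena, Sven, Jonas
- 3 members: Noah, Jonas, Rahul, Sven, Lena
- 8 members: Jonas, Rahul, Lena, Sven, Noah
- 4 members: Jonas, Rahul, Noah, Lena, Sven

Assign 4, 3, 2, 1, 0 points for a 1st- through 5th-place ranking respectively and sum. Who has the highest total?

Noah: 3·3 + 8·3 + 3·4 + 8·0 + 4·2 = 53
Jonas: 3·2 + 8·0 + 3·3 + 8·4 + 4·4 = 63
Sven: 3·0 + 8·1 + 3·1 + 8·1 + 4·0 = 19
Lena: 3·1 + 8·2 + 3·0 + 8·2 + 4·1 = 39
Rahul: 3·4 + 8·4 + 3·2 + 8·3 + 4·3 = 86
Rahul has the highest Borda score (86).

Rahul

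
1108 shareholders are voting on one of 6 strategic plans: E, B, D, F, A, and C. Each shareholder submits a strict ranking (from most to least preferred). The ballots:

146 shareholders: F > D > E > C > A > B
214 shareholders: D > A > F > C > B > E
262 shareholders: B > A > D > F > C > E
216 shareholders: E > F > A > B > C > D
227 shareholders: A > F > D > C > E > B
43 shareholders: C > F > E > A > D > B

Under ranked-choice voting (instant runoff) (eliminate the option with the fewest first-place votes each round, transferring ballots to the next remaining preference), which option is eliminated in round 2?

F

Round 1: E 216, B 262, D 214, F 146, A 227, C 43. Eliminate C.
Round 2: E 216, B 262, D 214, F 189, A 227. Eliminate F.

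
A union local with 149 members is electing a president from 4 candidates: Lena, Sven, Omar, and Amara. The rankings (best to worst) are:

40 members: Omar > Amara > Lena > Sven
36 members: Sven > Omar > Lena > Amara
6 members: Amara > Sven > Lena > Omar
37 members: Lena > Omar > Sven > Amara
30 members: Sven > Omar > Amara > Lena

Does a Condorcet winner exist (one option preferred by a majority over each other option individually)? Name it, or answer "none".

Omar vs Lena: 106–43 for Omar.
Omar vs Sven: 77–72 for Omar.
Omar vs Amara: 143–6 for Omar.
Omar beats every other option head-to-head.

Omar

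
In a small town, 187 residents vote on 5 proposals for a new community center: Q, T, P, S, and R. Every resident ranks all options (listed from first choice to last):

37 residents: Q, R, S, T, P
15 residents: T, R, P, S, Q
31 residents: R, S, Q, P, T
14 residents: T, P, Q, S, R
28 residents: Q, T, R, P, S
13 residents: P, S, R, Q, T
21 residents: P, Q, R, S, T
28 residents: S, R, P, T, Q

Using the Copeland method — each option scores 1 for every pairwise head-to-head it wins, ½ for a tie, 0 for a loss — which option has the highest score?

Q

Q: beats T, P, S, and R → score 4.
T: beats P; loses to Q, S, and R → score 1.
P: loses to Q, T, S, and R → score 0.
S: beats T and P; loses to Q and R → score 2.
R: beats T, P, and S; loses to Q → score 3.
Q has the best pairwise record.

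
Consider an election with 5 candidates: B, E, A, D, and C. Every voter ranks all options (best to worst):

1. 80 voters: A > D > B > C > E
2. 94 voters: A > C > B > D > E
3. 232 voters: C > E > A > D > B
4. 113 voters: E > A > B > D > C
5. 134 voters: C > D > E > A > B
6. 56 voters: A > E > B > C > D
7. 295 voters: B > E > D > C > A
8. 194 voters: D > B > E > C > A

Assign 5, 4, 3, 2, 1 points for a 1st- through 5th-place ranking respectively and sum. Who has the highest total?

B: 80·3 + 94·3 + 232·1 + 113·3 + 134·1 + 56·3 + 295·5 + 194·4 = 3646
E: 80·1 + 94·1 + 232·4 + 113·5 + 134·3 + 56·4 + 295·4 + 194·3 = 4055
A: 80·5 + 94·5 + 232·3 + 113·4 + 134·2 + 56·5 + 295·1 + 194·1 = 3055
D: 80·4 + 94·2 + 232·2 + 113·2 + 134·4 + 56·1 + 295·3 + 194·5 = 3645
C: 80·2 + 94·4 + 232·5 + 113·1 + 134·5 + 56·2 + 295·2 + 194·2 = 3569
E has the highest Borda score (4055).

E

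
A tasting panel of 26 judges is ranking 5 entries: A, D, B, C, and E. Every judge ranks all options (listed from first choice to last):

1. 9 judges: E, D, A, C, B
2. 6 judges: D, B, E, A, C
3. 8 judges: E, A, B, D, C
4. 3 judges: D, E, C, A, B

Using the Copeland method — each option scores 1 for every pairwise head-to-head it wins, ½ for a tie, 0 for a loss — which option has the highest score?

A: beats B and C; loses to D and E → score 2.
D: beats A, B, and C; loses to E → score 3.
B: beats C; loses to A, D, and E → score 1.
C: loses to A, D, B, and E → score 0.
E: beats A, D, B, and C → score 4.
E has the best pairwise record.

E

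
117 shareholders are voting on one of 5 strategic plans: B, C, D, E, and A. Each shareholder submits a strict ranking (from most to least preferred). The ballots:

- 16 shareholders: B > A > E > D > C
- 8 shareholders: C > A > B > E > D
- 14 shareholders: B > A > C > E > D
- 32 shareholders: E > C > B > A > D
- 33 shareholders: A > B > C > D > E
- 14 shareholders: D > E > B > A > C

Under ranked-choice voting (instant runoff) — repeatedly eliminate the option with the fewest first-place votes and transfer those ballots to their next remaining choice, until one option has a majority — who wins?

Round 1: B 30, C 8, D 14, E 32, A 33. Eliminate C.
Round 2: B 30, D 14, E 32, A 41. Eliminate D.
Round 3: B 30, E 46, A 41. Eliminate B.
Round 4: E 46, A 71. A has a majority.

A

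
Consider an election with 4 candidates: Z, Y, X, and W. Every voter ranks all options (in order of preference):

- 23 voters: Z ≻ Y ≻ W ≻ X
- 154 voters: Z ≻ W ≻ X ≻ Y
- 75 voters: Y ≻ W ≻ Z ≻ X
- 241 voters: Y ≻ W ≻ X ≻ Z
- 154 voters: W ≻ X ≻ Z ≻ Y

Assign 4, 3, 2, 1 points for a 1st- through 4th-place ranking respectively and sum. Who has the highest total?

Z: 23·4 + 154·4 + 75·2 + 241·1 + 154·2 = 1407
Y: 23·3 + 154·1 + 75·4 + 241·4 + 154·1 = 1641
X: 23·1 + 154·2 + 75·1 + 241·2 + 154·3 = 1350
W: 23·2 + 154·3 + 75·3 + 241·3 + 154·4 = 2072
W has the highest Borda score (2072).

W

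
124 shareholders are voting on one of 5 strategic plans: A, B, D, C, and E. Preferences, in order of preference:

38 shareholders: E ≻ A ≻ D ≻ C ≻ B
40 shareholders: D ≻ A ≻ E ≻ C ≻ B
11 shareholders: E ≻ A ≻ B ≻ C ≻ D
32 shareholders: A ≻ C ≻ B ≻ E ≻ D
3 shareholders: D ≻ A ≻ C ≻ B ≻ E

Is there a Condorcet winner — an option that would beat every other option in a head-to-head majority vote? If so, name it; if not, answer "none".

A

A vs B: 124–0 for A.
A vs D: 81–43 for A.
A vs C: 124–0 for A.
A vs E: 75–49 for A.
A beats every other option head-to-head.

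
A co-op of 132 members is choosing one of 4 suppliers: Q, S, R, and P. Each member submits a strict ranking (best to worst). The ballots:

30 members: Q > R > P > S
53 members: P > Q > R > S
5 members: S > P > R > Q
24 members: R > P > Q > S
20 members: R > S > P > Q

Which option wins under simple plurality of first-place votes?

First-place votes: Q 30, S 5, R 44, P 53.
P has the most first-place votes.

P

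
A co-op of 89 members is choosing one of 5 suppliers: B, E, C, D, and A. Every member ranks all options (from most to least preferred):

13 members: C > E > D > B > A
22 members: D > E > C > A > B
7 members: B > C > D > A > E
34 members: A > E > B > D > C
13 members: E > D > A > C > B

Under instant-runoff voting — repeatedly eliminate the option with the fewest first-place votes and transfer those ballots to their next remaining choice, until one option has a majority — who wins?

Round 1: B 7, E 13, C 13, D 22, A 34. Eliminate B.
Round 2: E 13, C 20, D 22, A 34. Eliminate E.
Round 3: C 20, D 35, A 34. Eliminate C.
Round 4: D 55, A 34. D has a majority.

D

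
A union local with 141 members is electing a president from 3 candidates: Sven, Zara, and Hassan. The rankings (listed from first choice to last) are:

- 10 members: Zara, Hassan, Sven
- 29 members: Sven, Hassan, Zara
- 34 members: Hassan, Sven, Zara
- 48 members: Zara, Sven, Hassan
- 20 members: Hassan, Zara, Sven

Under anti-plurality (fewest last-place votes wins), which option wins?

Sven

Last-place votes: Sven 30, Zara 63, Hassan 48.
Sven is ranked last by the fewest voters, so Sven wins.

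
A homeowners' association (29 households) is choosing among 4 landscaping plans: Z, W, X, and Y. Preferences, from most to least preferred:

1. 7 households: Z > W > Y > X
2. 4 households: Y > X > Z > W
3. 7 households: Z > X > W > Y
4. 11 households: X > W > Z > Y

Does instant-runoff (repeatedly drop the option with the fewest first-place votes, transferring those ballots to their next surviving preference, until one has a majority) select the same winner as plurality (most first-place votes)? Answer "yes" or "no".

Instant-runoff — R1 Z 14, W 0, X 11, Y 4 (W out); R2 Z 14, X 11, Y 4 (Y out); R3 Z 14, X 15 (X winner). Winner: X.
Plurality — first-place votes: Z 14, W 0, X 11, Y 4. Winner: Z.
The two methods disagree.

no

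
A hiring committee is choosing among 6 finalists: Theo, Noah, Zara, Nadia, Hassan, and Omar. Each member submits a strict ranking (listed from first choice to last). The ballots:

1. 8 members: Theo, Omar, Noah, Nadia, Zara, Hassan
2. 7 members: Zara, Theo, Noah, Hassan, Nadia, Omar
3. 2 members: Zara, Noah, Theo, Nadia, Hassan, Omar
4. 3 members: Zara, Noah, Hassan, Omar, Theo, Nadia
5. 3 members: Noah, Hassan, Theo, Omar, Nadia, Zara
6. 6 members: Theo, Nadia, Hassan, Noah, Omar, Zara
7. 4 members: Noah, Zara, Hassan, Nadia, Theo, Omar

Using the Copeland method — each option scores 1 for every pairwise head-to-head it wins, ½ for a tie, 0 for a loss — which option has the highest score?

Theo

Theo: beats Noah, Zara, Nadia, Hassan, and Omar → score 5.
Noah: beats Zara, Nadia, Hassan, and Omar; loses to Theo → score 4.
Zara: beats Hassan; loses to Theo, Noah, Nadia, and Omar → score 1.
Nadia: beats Zara and Omar; loses to Theo, Noah, and Hassan → score 2.
Hassan: beats Nadia and Omar; loses to Theo, Noah, and Zara → score 2.
Omar: beats Zara; loses to Theo, Noah, Nadia, and Hassan → score 1.
Theo has the best pairwise record.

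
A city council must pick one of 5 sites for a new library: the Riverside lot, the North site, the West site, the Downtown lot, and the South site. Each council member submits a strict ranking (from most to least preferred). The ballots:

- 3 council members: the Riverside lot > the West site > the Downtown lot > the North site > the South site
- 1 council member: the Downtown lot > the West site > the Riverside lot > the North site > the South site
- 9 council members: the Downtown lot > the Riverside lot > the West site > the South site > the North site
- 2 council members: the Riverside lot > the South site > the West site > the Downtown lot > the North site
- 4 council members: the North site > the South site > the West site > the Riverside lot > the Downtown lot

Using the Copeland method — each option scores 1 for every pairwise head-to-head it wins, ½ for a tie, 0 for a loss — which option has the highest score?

the Downtown lot

the Riverside lot: beats the North site, the West site, and the South site; loses to the Downtown lot → score 3.
the North site: loses to the Riverside lot, the West site, the Downtown lot, and the South site → score 0.
the West site: beats the North site and the South site; loses to the Riverside lot and the Downtown lot → score 2.
the Downtown lot: beats the Riverside lot, the North site, the West site, and the South site → score 4.
the South site: beats the North site; loses to the Riverside lot, the West site, and the Downtown lot → score 1.
the Downtown lot has the best pairwise record.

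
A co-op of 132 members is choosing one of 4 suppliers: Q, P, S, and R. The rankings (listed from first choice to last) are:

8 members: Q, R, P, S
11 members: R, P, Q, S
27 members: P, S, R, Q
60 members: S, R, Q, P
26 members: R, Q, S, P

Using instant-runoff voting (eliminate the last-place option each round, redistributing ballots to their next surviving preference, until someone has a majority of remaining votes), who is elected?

S

Round 1: Q 8, P 27, S 60, R 37. Eliminate Q.
Round 2: P 27, S 60, R 45. Eliminate P.
Round 3: S 87, R 45. S has a majority.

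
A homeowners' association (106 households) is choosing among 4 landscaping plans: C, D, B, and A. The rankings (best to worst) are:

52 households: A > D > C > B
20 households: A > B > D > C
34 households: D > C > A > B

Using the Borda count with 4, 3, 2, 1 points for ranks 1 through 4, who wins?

A

C: 52·2 + 20·1 + 34·3 = 226
D: 52·3 + 20·2 + 34·4 = 332
B: 52·1 + 20·3 + 34·1 = 146
A: 52·4 + 20·4 + 34·2 = 356
A has the highest Borda score (356).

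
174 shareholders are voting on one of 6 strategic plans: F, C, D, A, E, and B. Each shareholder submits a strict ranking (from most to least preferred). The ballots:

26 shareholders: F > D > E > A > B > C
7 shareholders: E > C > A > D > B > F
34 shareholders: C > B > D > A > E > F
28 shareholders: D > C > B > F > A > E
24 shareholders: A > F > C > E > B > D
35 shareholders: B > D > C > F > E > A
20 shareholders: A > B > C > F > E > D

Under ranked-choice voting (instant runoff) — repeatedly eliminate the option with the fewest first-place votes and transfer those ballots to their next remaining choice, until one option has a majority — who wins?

D

Round 1: F 26, C 34, D 28, A 44, E 7, B 35. Eliminate E.
Round 2: F 26, C 41, D 28, A 44, B 35. Eliminate F.
Round 3: C 41, D 54, A 44, B 35. Eliminate B.
Round 4: C 41, D 89, A 44. D has a majority.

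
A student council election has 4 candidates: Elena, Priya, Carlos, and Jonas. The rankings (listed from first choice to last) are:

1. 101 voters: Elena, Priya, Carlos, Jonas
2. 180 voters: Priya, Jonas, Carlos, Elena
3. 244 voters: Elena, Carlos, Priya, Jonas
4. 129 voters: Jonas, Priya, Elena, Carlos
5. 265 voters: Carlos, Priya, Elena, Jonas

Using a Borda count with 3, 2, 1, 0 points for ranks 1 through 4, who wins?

Priya

Elena: 101·3 + 180·0 + 244·3 + 129·1 + 265·1 = 1429
Priya: 101·2 + 180·3 + 244·1 + 129·2 + 265·2 = 1774
Carlos: 101·1 + 180·1 + 244·2 + 129·0 + 265·3 = 1564
Jonas: 101·0 + 180·2 + 244·0 + 129·3 + 265·0 = 747
Priya has the highest Borda score (1774).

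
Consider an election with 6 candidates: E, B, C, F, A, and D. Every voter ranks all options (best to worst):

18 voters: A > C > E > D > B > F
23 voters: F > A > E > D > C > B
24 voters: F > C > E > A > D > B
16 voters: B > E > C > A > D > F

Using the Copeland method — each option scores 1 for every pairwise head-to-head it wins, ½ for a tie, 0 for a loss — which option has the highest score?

E: beats B and D; loses to C, F, and A → score 2.
B: loses to E, C, F, A, and D → score 0.
C: beats E, B, and D; loses to F and A → score 3.
F: beats E, B, C, A, and D → score 5.
A: beats E, B, C, and D; loses to F → score 4.
D: beats B; loses to E, C, F, and A → score 1.
F has the best pairwise record.

F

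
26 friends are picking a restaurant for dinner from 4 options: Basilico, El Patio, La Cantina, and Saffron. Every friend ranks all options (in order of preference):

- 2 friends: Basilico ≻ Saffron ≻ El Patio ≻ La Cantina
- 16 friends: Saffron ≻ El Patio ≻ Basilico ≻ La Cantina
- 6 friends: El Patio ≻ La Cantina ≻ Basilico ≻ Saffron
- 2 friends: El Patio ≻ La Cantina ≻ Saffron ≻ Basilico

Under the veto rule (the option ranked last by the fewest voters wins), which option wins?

Last-place votes: Basilico 2, El Patio 0, La Cantina 18, Saffron 6.
El Patio is ranked last by the fewest voters, so El Patio wins.

El Patio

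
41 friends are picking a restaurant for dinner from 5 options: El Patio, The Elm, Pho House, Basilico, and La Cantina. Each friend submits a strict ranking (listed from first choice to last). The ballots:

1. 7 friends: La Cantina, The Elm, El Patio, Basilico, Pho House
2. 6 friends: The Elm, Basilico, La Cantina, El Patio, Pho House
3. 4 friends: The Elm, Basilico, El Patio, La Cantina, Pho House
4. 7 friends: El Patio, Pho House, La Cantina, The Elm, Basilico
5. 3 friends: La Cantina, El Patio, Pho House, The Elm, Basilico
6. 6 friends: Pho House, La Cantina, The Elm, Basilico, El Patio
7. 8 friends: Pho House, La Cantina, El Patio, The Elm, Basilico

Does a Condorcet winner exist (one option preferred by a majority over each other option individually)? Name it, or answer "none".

Checking pairwise contests:
The Elm beats El Patio 23–18.
Pho House beats The Elm 24–17.
El Patio beats Pho House 27–14.
El Patio beats Basilico 25–16.
Pho House beats La Cantina 21–20.
Every option loses at least one head-to-head, so there is no Condorcet winner.

none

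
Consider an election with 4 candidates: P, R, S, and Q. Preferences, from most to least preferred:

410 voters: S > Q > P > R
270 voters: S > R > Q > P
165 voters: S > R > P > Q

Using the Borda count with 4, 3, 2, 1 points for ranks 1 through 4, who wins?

S

P: 410·2 + 270·1 + 165·2 = 1420
R: 410·1 + 270·3 + 165·3 = 1715
S: 410·4 + 270·4 + 165·4 = 3380
Q: 410·3 + 270·2 + 165·1 = 1935
S has the highest Borda score (3380).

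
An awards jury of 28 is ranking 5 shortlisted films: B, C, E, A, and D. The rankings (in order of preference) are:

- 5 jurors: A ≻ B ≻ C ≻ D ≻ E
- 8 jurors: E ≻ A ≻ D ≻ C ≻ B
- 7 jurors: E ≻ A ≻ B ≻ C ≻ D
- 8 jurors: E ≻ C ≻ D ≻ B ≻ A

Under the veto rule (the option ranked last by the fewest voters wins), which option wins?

Last-place votes: B 8, C 0, E 5, A 8, D 7.
C is ranked last by the fewest voters, so C wins.

C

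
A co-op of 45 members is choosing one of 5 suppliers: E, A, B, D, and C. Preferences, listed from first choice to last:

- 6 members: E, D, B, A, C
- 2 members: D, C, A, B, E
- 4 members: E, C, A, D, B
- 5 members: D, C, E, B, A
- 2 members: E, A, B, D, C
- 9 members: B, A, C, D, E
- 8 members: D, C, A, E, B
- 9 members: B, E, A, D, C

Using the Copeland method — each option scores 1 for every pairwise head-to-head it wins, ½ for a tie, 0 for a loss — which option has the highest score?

E: beats A and B; loses to D and C → score 2.
A: beats D and C; loses to E and B → score 2.
B: beats A and C; loses to E and D → score 2.
D: beats E, B, and C; loses to A → score 3.
C: beats E; loses to A, B, and D → score 1.
D has the best pairwise record.

D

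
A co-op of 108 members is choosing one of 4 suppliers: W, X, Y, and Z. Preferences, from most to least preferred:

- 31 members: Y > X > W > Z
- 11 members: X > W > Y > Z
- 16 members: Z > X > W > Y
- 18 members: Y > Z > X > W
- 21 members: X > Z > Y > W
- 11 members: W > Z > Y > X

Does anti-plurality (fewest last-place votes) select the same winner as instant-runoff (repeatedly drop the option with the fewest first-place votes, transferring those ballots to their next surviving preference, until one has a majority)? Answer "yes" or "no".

no

Anti-plurality — last-place votes: W 39, X 11, Y 16, Z 42. Winner: X.
Instant-runoff — R1 W 11, X 32, Y 49, Z 16 (W out); R2 X 32, Y 49, Z 27 (Z out); R3 X 48, Y 60 (Y winner). Winner: Y.
The two methods disagree.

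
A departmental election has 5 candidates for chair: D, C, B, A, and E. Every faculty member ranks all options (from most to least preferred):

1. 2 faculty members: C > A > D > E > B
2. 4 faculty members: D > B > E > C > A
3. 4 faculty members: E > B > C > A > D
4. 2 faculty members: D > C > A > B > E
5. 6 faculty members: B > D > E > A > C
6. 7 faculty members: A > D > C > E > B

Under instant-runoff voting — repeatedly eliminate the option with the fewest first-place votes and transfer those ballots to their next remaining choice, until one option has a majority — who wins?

B

Round 1: D 6, C 2, B 6, A 7, E 4. Eliminate C.
Round 2: D 6, B 6, A 9, E 4. Eliminate E.
Round 3: D 6, B 10, A 9. Eliminate D.
Round 4: B 14, A 11. B has a majority.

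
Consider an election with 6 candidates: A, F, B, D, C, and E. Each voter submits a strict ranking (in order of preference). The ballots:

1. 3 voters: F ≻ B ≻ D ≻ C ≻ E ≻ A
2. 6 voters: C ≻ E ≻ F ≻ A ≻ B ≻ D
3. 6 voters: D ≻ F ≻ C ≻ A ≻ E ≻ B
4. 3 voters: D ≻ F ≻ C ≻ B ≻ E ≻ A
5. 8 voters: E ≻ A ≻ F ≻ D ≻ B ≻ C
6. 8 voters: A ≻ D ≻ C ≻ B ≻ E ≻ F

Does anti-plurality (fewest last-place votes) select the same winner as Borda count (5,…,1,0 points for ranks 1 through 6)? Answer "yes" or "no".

no

Anti-plurality — last-place votes: A 6, F 8, B 6, D 6, C 8, E 0. Winner: E.
Borda — scores: A 96, F 93, B 48, D 102, C 87, E 84. Winner: D.
The two methods disagree.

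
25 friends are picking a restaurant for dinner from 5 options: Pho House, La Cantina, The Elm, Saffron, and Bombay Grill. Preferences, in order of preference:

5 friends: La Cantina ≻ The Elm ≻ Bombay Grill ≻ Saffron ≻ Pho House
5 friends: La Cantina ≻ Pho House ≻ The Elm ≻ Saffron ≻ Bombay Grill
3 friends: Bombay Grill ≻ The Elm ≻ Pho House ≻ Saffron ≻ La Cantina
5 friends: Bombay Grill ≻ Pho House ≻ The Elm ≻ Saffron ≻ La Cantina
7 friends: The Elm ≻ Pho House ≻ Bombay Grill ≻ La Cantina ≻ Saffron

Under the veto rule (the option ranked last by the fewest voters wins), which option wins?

Last-place votes: Pho House 5, La Cantina 8, The Elm 0, Saffron 7, Bombay Grill 5.
The Elm is ranked last by the fewest voters, so The Elm wins.

The Elm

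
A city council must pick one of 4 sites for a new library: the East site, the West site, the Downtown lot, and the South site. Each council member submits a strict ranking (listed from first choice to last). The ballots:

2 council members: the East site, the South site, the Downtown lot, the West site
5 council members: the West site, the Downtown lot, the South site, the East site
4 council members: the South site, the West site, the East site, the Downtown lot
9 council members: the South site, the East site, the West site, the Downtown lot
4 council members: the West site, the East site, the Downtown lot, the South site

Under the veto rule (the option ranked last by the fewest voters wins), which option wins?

Last-place votes: the East site 5, the West site 2, the Downtown lot 13, the South site 4.
the West site is ranked last by the fewest voters, so the West site wins.

the West site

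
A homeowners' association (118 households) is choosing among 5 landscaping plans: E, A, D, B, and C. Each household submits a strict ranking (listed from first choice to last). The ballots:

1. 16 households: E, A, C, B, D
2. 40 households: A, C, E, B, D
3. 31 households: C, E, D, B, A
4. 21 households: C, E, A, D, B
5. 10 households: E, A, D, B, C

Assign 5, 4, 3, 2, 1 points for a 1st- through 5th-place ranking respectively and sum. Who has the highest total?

E: 16·5 + 40·3 + 31·4 + 21·4 + 10·5 = 458
A: 16·4 + 40·5 + 31·1 + 21·3 + 10·4 = 398
D: 16·1 + 40·1 + 31·3 + 21·2 + 10·3 = 221
B: 16·2 + 40·2 + 31·2 + 21·1 + 10·2 = 215
C: 16·3 + 40·4 + 31·5 + 21·5 + 10·1 = 478
C has the highest Borda score (478).

C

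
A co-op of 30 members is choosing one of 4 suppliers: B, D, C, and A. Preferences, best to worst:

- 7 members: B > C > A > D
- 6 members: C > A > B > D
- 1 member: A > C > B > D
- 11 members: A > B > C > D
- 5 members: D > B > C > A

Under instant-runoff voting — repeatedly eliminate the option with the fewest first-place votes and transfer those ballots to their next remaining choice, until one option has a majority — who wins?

A

Round 1: B 7, D 5, C 6, A 12. Eliminate D.
Round 2: B 12, C 6, A 12. Eliminate C.
Round 3: B 12, A 18. A has a majority.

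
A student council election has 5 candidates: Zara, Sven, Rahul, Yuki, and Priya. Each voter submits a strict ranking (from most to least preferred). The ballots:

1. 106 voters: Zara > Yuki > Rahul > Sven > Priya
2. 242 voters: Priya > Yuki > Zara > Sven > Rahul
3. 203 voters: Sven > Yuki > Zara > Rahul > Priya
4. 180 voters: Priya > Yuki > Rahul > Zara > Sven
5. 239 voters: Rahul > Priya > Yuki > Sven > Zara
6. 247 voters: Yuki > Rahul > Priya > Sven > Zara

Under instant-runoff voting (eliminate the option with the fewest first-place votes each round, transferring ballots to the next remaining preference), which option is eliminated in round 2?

Round 1: Zara 106, Sven 203, Rahul 239, Yuki 247, Priya 422. Eliminate Zara.
Round 2: Sven 203, Rahul 239, Yuki 353, Priya 422. Eliminate Sven.

Sven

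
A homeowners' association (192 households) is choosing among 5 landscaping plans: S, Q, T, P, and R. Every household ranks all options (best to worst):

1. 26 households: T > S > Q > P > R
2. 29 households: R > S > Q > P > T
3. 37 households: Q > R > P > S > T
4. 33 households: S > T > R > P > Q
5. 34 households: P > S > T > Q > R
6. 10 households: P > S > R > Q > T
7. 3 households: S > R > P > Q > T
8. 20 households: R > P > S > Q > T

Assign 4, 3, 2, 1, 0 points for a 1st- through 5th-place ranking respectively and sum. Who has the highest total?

S: 26·3 + 29·3 + 37·1 + 33·4 + 34·3 + 10·3 + 3·4 + 20·2 = 518
Q: 26·2 + 29·2 + 37·4 + 33·0 + 34·1 + 10·1 + 3·1 + 20·1 = 325
T: 26·4 + 29·0 + 37·0 + 33·3 + 34·2 + 10·0 + 3·0 + 20·0 = 271
P: 26·1 + 29·1 + 37·2 + 33·1 + 34·4 + 10·4 + 3·2 + 20·3 = 404
R: 26·0 + 29·4 + 37·3 + 33·2 + 34·0 + 10·2 + 3·3 + 20·4 = 402
S has the highest Borda score (518).

S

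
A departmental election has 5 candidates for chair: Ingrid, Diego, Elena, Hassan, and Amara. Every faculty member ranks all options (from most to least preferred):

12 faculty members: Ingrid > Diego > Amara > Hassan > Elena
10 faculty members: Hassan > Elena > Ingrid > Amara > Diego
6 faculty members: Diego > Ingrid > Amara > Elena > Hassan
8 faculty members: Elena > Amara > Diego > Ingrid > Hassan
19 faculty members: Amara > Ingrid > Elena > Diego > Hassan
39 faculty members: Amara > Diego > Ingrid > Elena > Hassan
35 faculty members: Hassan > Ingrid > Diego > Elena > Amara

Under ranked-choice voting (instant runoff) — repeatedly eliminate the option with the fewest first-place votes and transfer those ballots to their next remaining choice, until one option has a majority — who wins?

Round 1: Ingrid 12, Diego 6, Elena 8, Hassan 45, Amara 58. Eliminate Diego.
Round 2: Ingrid 18, Elena 8, Hassan 45, Amara 58. Eliminate Elena.
Round 3: Ingrid 18, Hassan 45, Amara 66. Amara has a majority.

Amara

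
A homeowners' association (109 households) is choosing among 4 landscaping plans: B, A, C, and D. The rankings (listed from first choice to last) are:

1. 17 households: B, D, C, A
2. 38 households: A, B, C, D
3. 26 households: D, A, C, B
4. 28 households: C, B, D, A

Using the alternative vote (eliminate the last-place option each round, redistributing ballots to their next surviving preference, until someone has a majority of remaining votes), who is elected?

Round 1: B 17, A 38, C 28, D 26. Eliminate B.
Round 2: A 38, C 28, D 43. Eliminate C.
Round 3: A 38, D 71. D has a majority.

D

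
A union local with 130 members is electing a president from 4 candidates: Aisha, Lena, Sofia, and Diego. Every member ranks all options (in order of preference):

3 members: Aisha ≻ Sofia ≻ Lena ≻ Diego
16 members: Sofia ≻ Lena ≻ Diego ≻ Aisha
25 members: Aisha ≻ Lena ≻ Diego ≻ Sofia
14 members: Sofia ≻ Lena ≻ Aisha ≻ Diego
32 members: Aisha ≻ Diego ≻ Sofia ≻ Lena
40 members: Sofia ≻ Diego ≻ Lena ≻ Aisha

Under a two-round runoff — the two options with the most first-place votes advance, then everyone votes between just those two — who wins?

Round 1 first-place votes: Aisha 60, Lena 0, Sofia 70, Diego 0.
Sofia and Aisha advance.
Runoff: Sofia is preferred to Aisha by 70 voters; Aisha by 60.
Sofia wins the runoff.

Sofia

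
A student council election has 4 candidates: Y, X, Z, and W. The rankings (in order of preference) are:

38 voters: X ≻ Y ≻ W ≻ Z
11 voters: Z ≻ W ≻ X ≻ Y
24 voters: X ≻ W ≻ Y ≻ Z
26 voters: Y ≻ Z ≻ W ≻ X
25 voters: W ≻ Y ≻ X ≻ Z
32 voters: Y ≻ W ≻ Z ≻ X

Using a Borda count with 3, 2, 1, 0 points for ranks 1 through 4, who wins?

Y

Y: 38·2 + 11·0 + 24·1 + 26·3 + 25·2 + 32·3 = 324
X: 38·3 + 11·1 + 24·3 + 26·0 + 25·1 + 32·0 = 222
Z: 38·0 + 11·3 + 24·0 + 26·2 + 25·0 + 32·1 = 117
W: 38·1 + 11·2 + 24·2 + 26·1 + 25·3 + 32·2 = 273
Y has the highest Borda score (324).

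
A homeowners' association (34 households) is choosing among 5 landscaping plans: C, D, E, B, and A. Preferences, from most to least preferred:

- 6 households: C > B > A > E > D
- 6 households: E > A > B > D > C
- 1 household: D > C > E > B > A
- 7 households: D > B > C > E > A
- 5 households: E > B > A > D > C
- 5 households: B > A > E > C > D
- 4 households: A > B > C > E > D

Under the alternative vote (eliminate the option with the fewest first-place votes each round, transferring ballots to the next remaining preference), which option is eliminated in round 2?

C

Round 1: C 6, D 8, E 11, B 5, A 4. Eliminate A.
Round 2: C 6, D 8, E 11, B 9. Eliminate C.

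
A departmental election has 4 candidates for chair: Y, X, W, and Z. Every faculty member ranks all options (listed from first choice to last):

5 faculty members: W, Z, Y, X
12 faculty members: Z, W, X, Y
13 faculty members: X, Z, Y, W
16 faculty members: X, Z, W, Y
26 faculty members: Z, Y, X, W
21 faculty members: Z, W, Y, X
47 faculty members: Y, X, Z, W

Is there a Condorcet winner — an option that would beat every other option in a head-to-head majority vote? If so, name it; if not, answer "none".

Checking pairwise contests:
Z beats Y 93–47.
Y beats X 99–41.
Y beats W 86–54.
X beats Z 76–64.
Every option loses at least one head-to-head, so there is no Condorcet winner.

none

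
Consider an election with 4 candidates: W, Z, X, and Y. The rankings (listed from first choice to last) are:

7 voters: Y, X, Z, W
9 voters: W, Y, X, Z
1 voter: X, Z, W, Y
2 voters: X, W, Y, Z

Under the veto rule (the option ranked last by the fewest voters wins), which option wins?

X

Last-place votes: W 7, Z 11, X 0, Y 1.
X is ranked last by the fewest voters, so X wins.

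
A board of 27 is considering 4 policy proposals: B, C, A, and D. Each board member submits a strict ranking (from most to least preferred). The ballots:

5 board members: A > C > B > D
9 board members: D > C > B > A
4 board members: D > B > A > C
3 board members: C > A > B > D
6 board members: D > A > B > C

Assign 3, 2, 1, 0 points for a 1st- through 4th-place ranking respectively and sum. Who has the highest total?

B: 5·1 + 9·1 + 4·2 + 3·1 + 6·1 = 31
C: 5·2 + 9·2 + 4·0 + 3·3 + 6·0 = 37
A: 5·3 + 9·0 + 4·1 + 3·2 + 6·2 = 37
D: 5·0 + 9·3 + 4·3 + 3·0 + 6·3 = 57
D has the highest Borda score (57).

D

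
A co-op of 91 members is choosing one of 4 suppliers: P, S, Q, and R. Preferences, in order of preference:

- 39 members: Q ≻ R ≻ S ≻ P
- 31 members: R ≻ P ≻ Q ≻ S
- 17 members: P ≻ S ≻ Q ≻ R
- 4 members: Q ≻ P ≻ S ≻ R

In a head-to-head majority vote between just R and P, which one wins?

R

Voters preferring R to P: 70; preferring P to R: 21.
R wins the head-to-head.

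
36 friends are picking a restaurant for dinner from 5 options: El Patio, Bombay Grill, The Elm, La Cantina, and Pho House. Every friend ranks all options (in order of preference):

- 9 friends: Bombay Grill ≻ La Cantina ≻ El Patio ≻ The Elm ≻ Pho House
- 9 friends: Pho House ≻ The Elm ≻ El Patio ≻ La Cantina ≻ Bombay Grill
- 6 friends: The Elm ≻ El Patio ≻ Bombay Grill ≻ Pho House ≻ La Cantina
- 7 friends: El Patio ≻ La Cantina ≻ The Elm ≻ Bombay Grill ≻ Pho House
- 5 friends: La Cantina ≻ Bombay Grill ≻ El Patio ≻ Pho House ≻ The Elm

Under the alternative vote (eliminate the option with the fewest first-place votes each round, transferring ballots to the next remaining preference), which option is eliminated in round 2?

The Elm

Round 1: El Patio 7, Bombay Grill 9, The Elm 6, La Cantina 5, Pho House 9. Eliminate La Cantina.
Round 2: El Patio 7, Bombay Grill 14, The Elm 6, Pho House 9. Eliminate The Elm.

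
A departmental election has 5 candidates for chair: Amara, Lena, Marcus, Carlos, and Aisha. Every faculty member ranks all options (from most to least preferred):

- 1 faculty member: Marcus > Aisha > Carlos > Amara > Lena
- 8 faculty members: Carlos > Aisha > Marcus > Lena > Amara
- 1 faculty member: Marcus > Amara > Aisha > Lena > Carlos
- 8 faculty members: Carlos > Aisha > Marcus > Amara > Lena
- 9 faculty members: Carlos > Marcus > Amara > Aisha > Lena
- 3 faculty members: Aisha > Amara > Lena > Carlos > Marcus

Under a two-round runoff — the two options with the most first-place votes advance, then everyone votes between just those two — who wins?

Round 1 first-place votes: Amara 0, Lena 0, Marcus 2, Carlos 25, Aisha 3.
Carlos and Aisha advance.
Runoff: Carlos is preferred to Aisha by 25 voters; Aisha by 5.
Carlos wins the runoff.

Carlos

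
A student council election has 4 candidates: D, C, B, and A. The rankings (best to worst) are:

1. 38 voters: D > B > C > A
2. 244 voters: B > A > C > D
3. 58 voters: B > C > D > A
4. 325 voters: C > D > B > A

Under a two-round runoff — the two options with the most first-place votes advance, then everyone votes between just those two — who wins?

Round 1 first-place votes: D 38, C 325, B 302, A 0.
C and B advance.
Runoff: C is preferred to B by 325 voters; B by 340.
B wins the runoff.

B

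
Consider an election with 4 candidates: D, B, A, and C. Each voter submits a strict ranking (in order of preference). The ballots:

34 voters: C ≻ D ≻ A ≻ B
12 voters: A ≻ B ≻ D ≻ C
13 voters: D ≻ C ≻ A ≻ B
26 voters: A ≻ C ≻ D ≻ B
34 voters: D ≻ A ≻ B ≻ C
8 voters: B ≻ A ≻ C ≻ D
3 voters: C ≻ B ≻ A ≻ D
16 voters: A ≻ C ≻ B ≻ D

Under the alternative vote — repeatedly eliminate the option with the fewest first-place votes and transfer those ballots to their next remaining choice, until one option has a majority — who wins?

Round 1: D 47, B 8, A 54, C 37. Eliminate B.
Round 2: D 47, A 62, C 37. Eliminate C.
Round 3: D 81, A 65. D has a majority.

D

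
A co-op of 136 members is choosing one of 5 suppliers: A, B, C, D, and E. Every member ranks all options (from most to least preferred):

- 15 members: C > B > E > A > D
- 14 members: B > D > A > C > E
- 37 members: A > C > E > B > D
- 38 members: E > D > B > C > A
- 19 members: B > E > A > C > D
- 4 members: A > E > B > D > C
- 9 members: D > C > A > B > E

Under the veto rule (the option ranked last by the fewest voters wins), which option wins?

Last-place votes: A 38, B 0, C 4, D 71, E 23.
B is ranked last by the fewest voters, so B wins.

B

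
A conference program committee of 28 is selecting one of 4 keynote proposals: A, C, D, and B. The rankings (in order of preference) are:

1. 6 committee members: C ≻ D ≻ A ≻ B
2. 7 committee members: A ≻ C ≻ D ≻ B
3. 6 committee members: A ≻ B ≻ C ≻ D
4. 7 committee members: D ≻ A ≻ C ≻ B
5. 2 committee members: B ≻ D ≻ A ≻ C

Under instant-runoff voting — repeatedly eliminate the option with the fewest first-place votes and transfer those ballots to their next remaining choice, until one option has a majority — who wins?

Round 1: A 13, C 6, D 7, B 2. Eliminate B.
Round 2: A 13, C 6, D 9. Eliminate C.
Round 3: A 13, D 15. D has a majority.

D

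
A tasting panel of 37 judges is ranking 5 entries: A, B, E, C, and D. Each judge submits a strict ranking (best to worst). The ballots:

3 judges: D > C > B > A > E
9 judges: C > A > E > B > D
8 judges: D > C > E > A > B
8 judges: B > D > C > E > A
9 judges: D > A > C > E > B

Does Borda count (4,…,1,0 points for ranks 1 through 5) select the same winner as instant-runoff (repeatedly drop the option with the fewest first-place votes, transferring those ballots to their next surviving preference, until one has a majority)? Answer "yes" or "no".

yes

Borda — scores: A 65, B 47, E 51, C 103, D 104. Winner: D.
Instant-runoff — R1 A 0, B 8, E 0, C 9, D 20 (D winner). Winner: D.
The two methods agree.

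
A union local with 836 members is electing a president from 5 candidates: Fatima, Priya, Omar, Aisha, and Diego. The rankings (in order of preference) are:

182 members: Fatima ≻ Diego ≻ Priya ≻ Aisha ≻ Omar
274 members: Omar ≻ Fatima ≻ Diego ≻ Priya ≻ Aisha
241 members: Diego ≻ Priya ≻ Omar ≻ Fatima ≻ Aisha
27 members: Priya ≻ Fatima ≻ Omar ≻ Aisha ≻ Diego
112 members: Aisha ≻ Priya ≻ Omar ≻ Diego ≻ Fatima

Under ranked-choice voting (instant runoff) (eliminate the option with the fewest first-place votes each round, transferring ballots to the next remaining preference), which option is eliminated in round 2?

Aisha

Round 1: Fatima 182, Priya 27, Omar 274, Aisha 112, Diego 241. Eliminate Priya.
Round 2: Fatima 209, Omar 274, Aisha 112, Diego 241. Eliminate Aisha.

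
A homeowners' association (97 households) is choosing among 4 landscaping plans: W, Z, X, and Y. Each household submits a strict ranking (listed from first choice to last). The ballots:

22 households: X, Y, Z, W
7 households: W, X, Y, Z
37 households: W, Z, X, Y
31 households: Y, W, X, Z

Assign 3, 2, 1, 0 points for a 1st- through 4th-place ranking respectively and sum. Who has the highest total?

W

W: 22·0 + 7·3 + 37·3 + 31·2 = 194
Z: 22·1 + 7·0 + 37·2 + 31·0 = 96
X: 22·3 + 7·2 + 37·1 + 31·1 = 148
Y: 22·2 + 7·1 + 37·0 + 31·3 = 144
W has the highest Borda score (194).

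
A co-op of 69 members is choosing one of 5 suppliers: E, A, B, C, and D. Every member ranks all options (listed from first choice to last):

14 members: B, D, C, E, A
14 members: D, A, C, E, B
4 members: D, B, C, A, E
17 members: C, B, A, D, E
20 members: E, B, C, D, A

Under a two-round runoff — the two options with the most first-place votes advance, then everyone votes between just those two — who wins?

Round 1 first-place votes: E 20, A 0, B 14, C 17, D 18.
E and D advance.
Runoff: E is preferred to D by 20 voters; D by 49.
D wins the runoff.

D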